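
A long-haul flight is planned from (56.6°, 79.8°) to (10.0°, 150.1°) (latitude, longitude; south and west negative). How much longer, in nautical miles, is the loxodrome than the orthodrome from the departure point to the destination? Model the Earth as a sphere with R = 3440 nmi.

100 nmi

Great circle: cos σ = sin φ₁ sin φ₂ + cos φ₁ cos φ₂ cos Δλ,  σ = 1.2369 rad → d_gc = 4255.0 nmi
Rhumb line: Δψ = -1.0285, q = Δφ/Δψ = 0.7908, d_rh = R√(Δφ²+q²Δλ²) = 4355.3 nmi
Excess = 4355.3 − 4255.0 = 100.3 ≈ 100 nmi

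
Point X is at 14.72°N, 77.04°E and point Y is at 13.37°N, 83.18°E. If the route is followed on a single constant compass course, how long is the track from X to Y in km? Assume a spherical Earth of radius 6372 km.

679 km

Δψ = ln[tan(π/4+φ₂/2)/tan(π/4+φ₁/2)] = -0.0243;  Δφ = -0.0236 rad,  Δλ = +0.1072 rad
q = Δφ/Δψ = 0.9701
d = R·√(Δφ² + q²Δλ²) = 6372·0.10659 = 679 km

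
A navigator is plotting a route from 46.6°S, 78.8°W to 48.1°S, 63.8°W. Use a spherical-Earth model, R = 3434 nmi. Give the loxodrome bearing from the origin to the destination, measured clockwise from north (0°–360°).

98.4°

Meridional parts: M(φ₁)=-0.9214, M(φ₂)=-0.9601 → ΔM = -0.0386;  Δλ = +0.2618 rad
tan C = Δλ / ΔM = -6.7745 → C = 98.40°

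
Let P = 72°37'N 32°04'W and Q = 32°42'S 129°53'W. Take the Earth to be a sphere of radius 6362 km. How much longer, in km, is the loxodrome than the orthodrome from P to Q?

496 km

Great circle: cos σ = sin φ₁ sin φ₂ + cos φ₁ cos φ₂ cos Δλ,  σ = 2.1529 rad → d_gc = 13696.6 km
Rhumb line: Δψ = -2.4826, q = Δφ/Δψ = 0.7404, d_rh = R√(Δφ²+q²Δλ²) = 14192.3 km
Excess = 14192.3 − 13696.6 = 495.7 ≈ 496 km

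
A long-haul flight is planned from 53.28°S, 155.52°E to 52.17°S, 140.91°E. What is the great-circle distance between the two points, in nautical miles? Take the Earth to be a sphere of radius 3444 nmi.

cos σ = sin φ₁ sin φ₂ + cos φ₁ cos φ₂ cos Δλ
      = sin(-53.28°)sin(-52.17°) + cos(-53.28°)cos(-52.17°)cos(-14.61°) = 0.9880
σ = 8.902° → d = Rσ = 3444·0.15537 = 535 nmi

535 nmi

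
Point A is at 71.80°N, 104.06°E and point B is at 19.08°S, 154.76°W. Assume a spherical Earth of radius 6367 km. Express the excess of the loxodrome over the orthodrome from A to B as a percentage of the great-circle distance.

5.0%

Great circle: σ = 1.9474 rad → d_gc = Rσ = 12399.1 km
Rhumb: Δφ = -1.5862, Δλ = +1.7659, Δψ = -2.1708, q = Δφ/Δψ = 0.7307 → d_rh = R√(Δφ²+q²Δλ²) = 13018.6 km
Excess = (13018.6 − 12399.1) / 12399.1 = 619.5 / 12399.1 = 5.00% ≈ 5.0%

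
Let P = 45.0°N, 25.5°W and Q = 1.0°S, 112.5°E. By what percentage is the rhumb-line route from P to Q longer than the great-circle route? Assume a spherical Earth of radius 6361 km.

Great circle: σ = 2.1386 rad → d_gc = Rσ = 13603.3 km
Rhumb: Δφ = -0.8029, Δλ = +2.4086, Δψ = -0.8988, q = Δφ/Δψ = 0.8932 → d_rh = R√(Δφ²+q²Δλ²) = 14606.7 km
Excess = (14606.7 − 13603.3) / 13603.3 = 1003.4 / 13603.3 = 7.38% ≈ 7.4%

7.4%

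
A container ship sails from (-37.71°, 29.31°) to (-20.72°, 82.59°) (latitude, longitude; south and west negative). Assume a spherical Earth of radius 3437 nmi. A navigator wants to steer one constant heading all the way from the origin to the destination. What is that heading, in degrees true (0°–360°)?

69.8°

Meridional parts: M(φ₁)=-0.7116, M(φ₂)=-0.3698 → ΔM = +0.3418;  Δλ = +0.9299 rad
tan C = Δλ / ΔM = +2.7207 → C = 69.82°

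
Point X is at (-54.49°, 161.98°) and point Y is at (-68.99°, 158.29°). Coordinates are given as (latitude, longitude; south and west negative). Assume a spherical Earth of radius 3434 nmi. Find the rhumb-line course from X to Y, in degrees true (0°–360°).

Δψ = ln[tan(π/4+φ₂/2)/tan(π/4+φ₁/2)] = -0.5463
Δλ = -0.0644 rad (taken the short way round)
course = atan2(Δλ, Δψ) = 186.72°

186.7°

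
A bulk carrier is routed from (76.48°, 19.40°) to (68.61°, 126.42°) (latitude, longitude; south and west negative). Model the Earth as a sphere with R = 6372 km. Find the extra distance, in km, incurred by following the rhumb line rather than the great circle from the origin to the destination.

468 km

Great circle: cos σ = sin φ₁ sin φ₂ + cos φ₁ cos φ₂ cos Δλ,  σ = 0.4942 rad → d_gc = 3148.9 km
Rhumb line: Δψ = -0.4658, q = Δφ/Δψ = 0.2949, d_rh = R√(Δφ²+q²Δλ²) = 3617.1 km
Excess = 3617.1 − 3148.9 = 468.2 ≈ 468 km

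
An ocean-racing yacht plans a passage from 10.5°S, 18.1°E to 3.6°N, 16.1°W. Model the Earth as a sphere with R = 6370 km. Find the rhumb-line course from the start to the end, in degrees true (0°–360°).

Meridional parts: M(φ₁)=-0.1843, M(φ₂)=+0.0629 → ΔM = +0.2472;  Δλ = -0.5969 rad
tan C = Δλ / ΔM = -2.4150 → C = 292.49°

292.5°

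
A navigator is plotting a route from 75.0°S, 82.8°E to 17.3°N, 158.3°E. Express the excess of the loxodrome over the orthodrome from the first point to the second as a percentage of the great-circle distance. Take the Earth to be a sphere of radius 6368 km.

2.9%

Great circle: σ = 1.7981 rad → d_gc = Rσ = 11450.4 km
Rhumb: Δφ = +1.6109, Δλ = +1.3177, Δψ = +2.3342, q = Δφ/Δψ = 0.6901 → d_rh = R√(Δφ²+q²Δλ²) = 11780.2 km
Excess = (11780.2 − 11450.4) / 11450.4 = 329.8 / 11450.4 = 2.88% ≈ 2.9%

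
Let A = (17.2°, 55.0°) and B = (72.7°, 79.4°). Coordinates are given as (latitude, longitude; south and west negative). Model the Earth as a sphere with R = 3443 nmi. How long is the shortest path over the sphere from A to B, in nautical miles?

Haversine: a = sin²(Δφ/2)+cos φ₁ cos φ₂ sin²(Δλ/2) = 0.22948;  σ = 2·atan2(√a,√(1−a))
σ = 57.246° → d = Rσ = 3443·0.99913 = 3440 nmi

3440 nmi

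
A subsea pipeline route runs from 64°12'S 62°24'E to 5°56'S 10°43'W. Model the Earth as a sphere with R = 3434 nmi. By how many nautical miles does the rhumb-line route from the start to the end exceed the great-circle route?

Great circle: cos σ = sin φ₁ sin φ₂ + cos φ₁ cos φ₂ cos Δλ,  σ = 1.3502 rad → d_gc = 4636.66 nmi
Rhumb line: Δψ = +1.3702, q = Δφ/Δψ = 0.7422, d_rh = R√(Δφ²+q²Δλ²) = 4772.25 nmi
Excess = 4772.25 − 4636.66 = 135.59 ≈ 136 nmi

136 nmi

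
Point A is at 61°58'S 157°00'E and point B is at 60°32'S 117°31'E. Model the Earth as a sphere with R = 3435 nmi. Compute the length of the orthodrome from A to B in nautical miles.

1124 nmi

Haversine: a = sin²(Δφ/2)+cos φ₁ cos φ₂ sin²(Δλ/2) = 0.02653;  σ = 2·atan2(√a,√(1−a))
σ = 18.750° → d = Rσ = 3435·0.32725 = 1124 nmi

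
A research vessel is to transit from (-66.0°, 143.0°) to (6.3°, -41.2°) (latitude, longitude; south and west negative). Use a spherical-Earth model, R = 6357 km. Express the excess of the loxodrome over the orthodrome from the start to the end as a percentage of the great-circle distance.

Great circle: σ = 2.0984 rad → d_gc = Rσ = 13339.4 km
Rhumb: Δφ = +1.2619, Δλ = +3.0683, Δψ = +1.6587, q = Δφ/Δψ = 0.7607 → d_rh = R√(Δφ²+q²Δλ²) = 16868.0 km
Excess = (16868.0 − 13339.4) / 13339.4 = 3528.6 / 13339.4 = 26.452% ≈ 26.5%

26.5%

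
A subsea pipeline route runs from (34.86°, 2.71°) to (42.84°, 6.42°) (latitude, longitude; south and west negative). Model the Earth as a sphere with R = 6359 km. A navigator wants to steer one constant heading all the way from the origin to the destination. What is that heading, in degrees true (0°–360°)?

Meridional parts: M(φ₁)=+0.6499, M(φ₂)=+0.8290 → ΔM = +0.1792;  Δλ = +0.0648 rad
tan C = Δλ / ΔM = +0.3614 → C = 19.87°

19.9°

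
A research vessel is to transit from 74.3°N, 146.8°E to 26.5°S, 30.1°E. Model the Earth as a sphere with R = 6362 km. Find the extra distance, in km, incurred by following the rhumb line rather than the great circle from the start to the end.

Great circle: cos σ = sin φ₁ sin φ₂ + cos φ₁ cos φ₂ cos Δλ,  σ = 2.1393 rad → d_gc = 13610.2 km
Rhumb line: Δψ = -2.4614, q = Δφ/Δψ = 0.7148, d_rh = R√(Δφ²+q²Δλ²) = 14527.8 km
Excess = 14527.8 − 13610.2 = 917.6 ≈ 918 km

918 km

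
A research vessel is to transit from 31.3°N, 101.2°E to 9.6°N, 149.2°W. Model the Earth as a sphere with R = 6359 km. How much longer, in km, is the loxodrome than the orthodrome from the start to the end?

320 km

Great circle: cos σ = sin φ₁ sin φ₂ + cos φ₁ cos φ₂ cos Δλ,  σ = 1.7680 rad → d_gc = 11243.0 km
Rhumb line: Δψ = -0.4073, q = Δφ/Δψ = 0.9298, d_rh = R√(Δφ²+q²Δλ²) = 11563.4 km
Excess = 11563.4 − 11243.0 = 320.4 ≈ 320 km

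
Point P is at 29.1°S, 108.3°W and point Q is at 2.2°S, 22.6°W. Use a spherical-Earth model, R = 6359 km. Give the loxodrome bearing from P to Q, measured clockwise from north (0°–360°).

Δψ = ln[tan(π/4+φ₂/2)/tan(π/4+φ₁/2)] = +0.4928
Δλ = +1.4957 rad (taken the short way round)
course = atan2(Δλ, Δψ) = 71.76°

71.8°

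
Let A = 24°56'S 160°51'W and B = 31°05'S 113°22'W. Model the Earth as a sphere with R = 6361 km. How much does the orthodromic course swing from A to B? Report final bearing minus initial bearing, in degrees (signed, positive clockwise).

Initial bearing θ₁ = atan2(sin Δλ cos φ₂, cos φ₁ sin φ₂ − sin φ₁ cos φ₂ cos Δλ) = 109.55°
Final bearing θ₂ = (initial bearing from the destination back to the start) + 180° = 86.18°
Δθ = θ₂ − θ₁ = -23.4°

-23.4°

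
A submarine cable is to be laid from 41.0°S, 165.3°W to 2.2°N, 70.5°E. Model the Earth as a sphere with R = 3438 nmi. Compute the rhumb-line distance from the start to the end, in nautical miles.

Rhumb course C = atan2(Δλ, Δψ) with Δψ = ln[tan(π/4+φ₂/2)/tan(π/4+φ₁/2)] = +0.8243, Δλ = -2.1677 → C = 290.82°
d = R·|Δφ| / |cos C| = 3438·0.75398 / 0.35542 = 7293 nmi

7293 nmi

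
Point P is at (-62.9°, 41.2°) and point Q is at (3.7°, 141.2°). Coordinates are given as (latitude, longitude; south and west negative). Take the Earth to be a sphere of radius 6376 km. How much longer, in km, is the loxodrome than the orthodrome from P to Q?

538 km

Great circle: cos σ = sin φ₁ sin φ₂ + cos φ₁ cos φ₂ cos Δλ,  σ = 1.7076 rad → d_gc = 10887.7 km
Rhumb line: Δψ = +1.4876, q = Δφ/Δψ = 0.7814, d_rh = R√(Δφ²+q²Δλ²) = 11425.5 km
Excess = 11425.5 − 10887.7 = 537.8 ≈ 538 km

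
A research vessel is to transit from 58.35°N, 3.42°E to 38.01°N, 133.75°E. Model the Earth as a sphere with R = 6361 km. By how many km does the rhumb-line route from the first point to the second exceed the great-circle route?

Great circle: cos σ = sin φ₁ sin φ₂ + cos φ₁ cos φ₂ cos Δλ,  σ = 1.3113 rad → d_gc = 8340.9 km
Rhumb line: Δψ = -0.5425, q = Δφ/Δψ = 0.6543, d_rh = R√(Δφ²+q²Δλ²) = 9733.3 km
Excess = 9733.3 − 8340.9 = 1392.4 ≈ 1392 km

1392 km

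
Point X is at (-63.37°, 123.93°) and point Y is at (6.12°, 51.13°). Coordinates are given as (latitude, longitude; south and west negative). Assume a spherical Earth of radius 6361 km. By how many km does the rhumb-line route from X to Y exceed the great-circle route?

Great circle: cos σ = sin φ₁ sin φ₂ + cos φ₁ cos φ₂ cos Δλ,  σ = 1.5343 rad → d_gc = 9759.7 km
Rhumb line: Δψ = +1.5481, q = Δφ/Δψ = 0.7834, d_rh = R√(Δφ²+q²Δλ²) = 9980.5 km
Excess = 9980.5 − 9759.7 = 220.8 ≈ 221 km

221 km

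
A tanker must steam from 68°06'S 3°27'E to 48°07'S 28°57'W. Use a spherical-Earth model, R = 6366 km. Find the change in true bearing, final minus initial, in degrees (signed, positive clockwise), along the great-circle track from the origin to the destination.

Initial bearing θ₁ = atan2(sin Δλ cos φ₂, cos φ₁ sin φ₂ − sin φ₁ cos φ₂ cos Δλ) = 304.44°
Final bearing θ₂ = (initial bearing from the destination back to the start) + 180° = 332.56°
Δθ = θ₂ − θ₁ = +28.1°

+28.1°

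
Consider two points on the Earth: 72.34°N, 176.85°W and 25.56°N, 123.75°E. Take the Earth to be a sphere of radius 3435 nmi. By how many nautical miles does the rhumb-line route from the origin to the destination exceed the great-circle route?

Great circle: cos σ = sin φ₁ sin φ₂ + cos φ₁ cos φ₂ cos Δλ,  σ = 0.9879 rad → d_gc = 3393.5 nmi
Rhumb line: Δψ = -1.4004, q = Δφ/Δψ = 0.5830, d_rh = R√(Δφ²+q²Δλ²) = 3489.4 nmi
Excess = 3489.4 − 3393.5 = 95.9 ≈ 96 nmi

96 nmi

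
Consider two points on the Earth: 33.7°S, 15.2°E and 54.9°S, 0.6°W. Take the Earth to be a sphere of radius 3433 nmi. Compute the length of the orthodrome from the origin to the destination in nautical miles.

1432 nmi

Haversine: a = sin²(Δφ/2)+cos φ₁ cos φ₂ sin²(Δλ/2) = 0.04288;  σ = 2·atan2(√a,√(1−a))
σ = 23.901° → d = Rσ = 3433·0.41714 = 1432 nmi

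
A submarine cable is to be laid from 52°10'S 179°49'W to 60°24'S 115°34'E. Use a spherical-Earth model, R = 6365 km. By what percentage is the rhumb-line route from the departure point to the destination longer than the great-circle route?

3.9%

Great circle: σ = 0.6153 rad → d_gc = Rσ = 3916.4 km
Rhumb: Δφ = -0.1437, Δλ = -1.1278, Δψ = -0.2601, q = Δφ/Δψ = 0.5525 → d_rh = R√(Δφ²+q²Δλ²) = 4069.8 km
Excess = (4069.8 − 3916.4) / 3916.4 = 153.4 / 3916.4 = 3.92% ≈ 3.9%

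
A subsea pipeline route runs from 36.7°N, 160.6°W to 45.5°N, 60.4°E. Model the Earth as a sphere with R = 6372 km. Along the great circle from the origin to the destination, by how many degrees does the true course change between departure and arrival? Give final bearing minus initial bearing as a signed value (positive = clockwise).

-120.9°

At departure: θ₁ = atan2(sin Δλ cos φ₂, cos φ₁ sin φ₂ − sin φ₁ cos φ₂ cos Δλ) = 332.62°
At arrival: θ₂ = atan2(sin Δλ cos φ₁, −cos φ₂ sin φ₁ + sin φ₂ cos φ₁ cos Δλ) = 211.74°
Δθ = θ₂ − θ₁ = -120.9°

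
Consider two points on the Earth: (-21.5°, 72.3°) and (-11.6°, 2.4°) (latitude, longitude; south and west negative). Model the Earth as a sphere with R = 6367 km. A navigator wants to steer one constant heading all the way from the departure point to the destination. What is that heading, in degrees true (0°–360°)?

278.4°

Δψ = ln[tan(π/4+φ₂/2)/tan(π/4+φ₁/2)] = +0.1805
Δλ = -1.2200 rad (taken the short way round)
course = atan2(Δλ, Δψ) = 278.42°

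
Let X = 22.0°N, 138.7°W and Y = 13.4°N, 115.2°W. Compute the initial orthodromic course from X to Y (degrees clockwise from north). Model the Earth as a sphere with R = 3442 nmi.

θ = atan2( sin Δλ·cos φ₂ ,  cos φ₁ sin φ₂ − sin φ₁ cos φ₂ cos Δλ )
  = atan2(+0.3879, -0.1193) = 107.10°

107.1°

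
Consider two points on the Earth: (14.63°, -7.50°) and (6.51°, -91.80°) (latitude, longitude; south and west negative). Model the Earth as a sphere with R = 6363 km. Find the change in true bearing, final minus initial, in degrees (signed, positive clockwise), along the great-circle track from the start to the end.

-18.9°

Initial bearing θ₁ = atan2(sin Δλ cos φ₂, cos φ₁ sin φ₂ − sin φ₁ cos φ₂ cos Δλ) = 274.90°
Final bearing θ₂ = (initial bearing from the destination back to the start) + 180° = 256.00°
Δθ = θ₂ − θ₁ = -18.9°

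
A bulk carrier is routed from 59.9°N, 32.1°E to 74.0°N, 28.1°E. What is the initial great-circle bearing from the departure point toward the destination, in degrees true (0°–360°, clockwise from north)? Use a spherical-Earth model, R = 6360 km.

355.5°

N = sin Δλ·cos φ₂ = -0.0192;  D = cos φ₁ sin φ₂ − sin φ₁ cos φ₂ cos Δλ = +0.2442
initial course = atan2(N, D) = 355.50°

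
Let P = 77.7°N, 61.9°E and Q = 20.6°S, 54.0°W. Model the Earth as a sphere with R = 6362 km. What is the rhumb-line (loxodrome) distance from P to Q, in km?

Δψ = ln[tan(π/4+φ₂/2)/tan(π/4+φ₁/2)] = -2.5955;  Δφ = -1.7157 rad,  Δλ = -2.0228 rad
q = Δφ/Δψ = 0.6610
d = R·√(Δφ² + q²Δλ²) = 6362·2.17518 = 13839 km

13839 km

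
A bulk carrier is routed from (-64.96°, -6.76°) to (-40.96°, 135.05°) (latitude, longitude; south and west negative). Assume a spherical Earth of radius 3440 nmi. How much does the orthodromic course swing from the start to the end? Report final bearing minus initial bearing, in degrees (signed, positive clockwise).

-134.0°

At departure: θ₁ = atan2(sin Δλ cos φ₂, cos φ₁ sin φ₂ − sin φ₁ cos φ₂ cos Δλ) = 150.20°
At arrival: θ₂ = atan2(sin Δλ cos φ₁, −cos φ₂ sin φ₁ + sin φ₂ cos φ₁ cos Δλ) = 16.17°
Δθ = θ₂ − θ₁ = -134.0°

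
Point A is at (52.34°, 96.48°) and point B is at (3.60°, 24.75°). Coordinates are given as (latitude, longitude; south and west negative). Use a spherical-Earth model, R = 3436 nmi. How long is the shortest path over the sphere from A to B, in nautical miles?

Haversine: a = sin²(Δφ/2)+cos φ₁ cos φ₂ sin²(Δλ/2) = 0.37957;  σ = 2·atan2(√a,√(1−a))
σ = 76.062° → d = Rσ = 3436·1.32754 = 4561 nmi

4561 nmi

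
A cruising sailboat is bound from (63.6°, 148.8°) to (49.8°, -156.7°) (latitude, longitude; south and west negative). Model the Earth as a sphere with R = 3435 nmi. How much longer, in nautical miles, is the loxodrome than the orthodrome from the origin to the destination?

Great circle: cos σ = sin φ₁ sin φ₂ + cos φ₁ cos φ₂ cos Δλ,  σ = 0.5533 rad → d_gc = 1900.6 nmi
Rhumb line: Δψ = -0.4448, q = Δφ/Δψ = 0.5415, d_rh = R√(Δφ²+q²Δλ²) = 1953.0 nmi
Excess = 1953.0 − 1900.6 = 52.4 ≈ 52 nmi

52 nmi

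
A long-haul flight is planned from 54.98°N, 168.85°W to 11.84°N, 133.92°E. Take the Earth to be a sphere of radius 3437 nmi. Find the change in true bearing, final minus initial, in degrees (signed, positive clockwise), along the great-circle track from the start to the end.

Initial bearing θ₁ = atan2(sin Δλ cos φ₂, cos φ₁ sin φ₂ − sin φ₁ cos φ₂ cos Δλ) = 248.99°
Final bearing θ₂ = (initial bearing from the destination back to the start) + 180° = 213.19°
Δθ = θ₂ − θ₁ = -35.8°

-35.8°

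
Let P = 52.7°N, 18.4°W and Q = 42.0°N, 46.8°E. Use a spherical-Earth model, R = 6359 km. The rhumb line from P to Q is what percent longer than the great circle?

3.2%

Great circle: σ = 0.7653 rad → d_gc = Rσ = 4866.6 km
Rhumb: Δφ = -0.1868, Δλ = +1.1380, Δψ = -0.2770, q = Δφ/Δψ = 0.6742 → d_rh = R√(Δφ²+q²Δλ²) = 5021.1 km
Excess = (5021.1 − 4866.6) / 4866.6 = 154.5 / 4866.6 = 3.17% ≈ 3.2%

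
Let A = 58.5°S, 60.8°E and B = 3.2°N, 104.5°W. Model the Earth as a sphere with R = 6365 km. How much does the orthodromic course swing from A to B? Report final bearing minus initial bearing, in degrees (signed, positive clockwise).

Initial bearing θ₁ = atan2(sin Δλ cos φ₂, cos φ₁ sin φ₂ − sin φ₁ cos φ₂ cos Δλ) = 197.69°
Final bearing θ₂ = (initial bearing from the destination back to the start) + 180° = 350.85°
Δθ = θ₂ − θ₁ = +153.2°

+153.2°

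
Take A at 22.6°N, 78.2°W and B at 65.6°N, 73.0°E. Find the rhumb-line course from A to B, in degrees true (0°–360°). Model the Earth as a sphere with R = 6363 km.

66.9°

Meridional parts: M(φ₁)=+0.4051, M(φ₂)=+1.5315 → ΔM = +1.1264;  Δλ = +2.6389 rad
tan C = Δλ / ΔM = +2.3428 → C = 66.88°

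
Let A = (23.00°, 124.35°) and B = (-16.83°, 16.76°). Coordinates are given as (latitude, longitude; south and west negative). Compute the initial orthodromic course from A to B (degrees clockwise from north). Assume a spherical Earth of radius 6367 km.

N = sin Δλ·cos φ₂ = -0.9124;  D = cos φ₁ sin φ₂ − sin φ₁ cos φ₂ cos Δλ = -0.1535
initial course = atan2(N, D) = 260.45°

260.5°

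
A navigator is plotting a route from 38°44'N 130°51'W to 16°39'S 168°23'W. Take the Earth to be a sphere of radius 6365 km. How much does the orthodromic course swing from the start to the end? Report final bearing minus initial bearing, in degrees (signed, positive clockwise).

-8.4°

Initial bearing θ₁ = atan2(sin Δλ cos φ₂, cos φ₁ sin φ₂ − sin φ₁ cos φ₂ cos Δλ) = 219.87°
Final bearing θ₂ = (initial bearing from the destination back to the start) + 180° = 211.46°
Δθ = θ₂ − θ₁ = -8.4°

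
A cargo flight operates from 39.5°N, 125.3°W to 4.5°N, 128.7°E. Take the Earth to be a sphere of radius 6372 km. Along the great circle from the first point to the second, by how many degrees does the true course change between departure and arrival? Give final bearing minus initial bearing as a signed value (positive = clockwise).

-55.1°

Initial bearing θ₁ = atan2(sin Δλ cos φ₂, cos φ₁ sin φ₂ − sin φ₁ cos φ₂ cos Δλ) = 283.80°
Final bearing θ₂ = (initial bearing from the destination back to the start) + 180° = 228.74°
Δθ = θ₂ − θ₁ = -55.1°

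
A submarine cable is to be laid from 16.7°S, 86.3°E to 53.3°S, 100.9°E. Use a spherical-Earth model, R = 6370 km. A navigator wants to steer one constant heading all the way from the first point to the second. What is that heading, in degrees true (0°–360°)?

Meridional parts: M(φ₁)=-0.2957, M(φ₂)=-1.1036 → ΔM = -0.8079;  Δλ = +0.2548 rad
tan C = Δλ / ΔM = -0.3154 → C = 162.49°

162.5°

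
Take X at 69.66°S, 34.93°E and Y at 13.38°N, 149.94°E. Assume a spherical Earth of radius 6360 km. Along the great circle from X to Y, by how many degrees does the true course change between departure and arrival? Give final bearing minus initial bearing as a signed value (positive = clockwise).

At departure: θ₁ = atan2(sin Δλ cos φ₂, cos φ₁ sin φ₂ − sin φ₁ cos φ₂ cos Δλ) = 109.10°
At arrival: θ₂ = atan2(sin Δλ cos φ₁, −cos φ₂ sin φ₁ + sin φ₂ cos φ₁ cos Δλ) = 19.73°
Δθ = θ₂ − θ₁ = -89.4°

-89.4°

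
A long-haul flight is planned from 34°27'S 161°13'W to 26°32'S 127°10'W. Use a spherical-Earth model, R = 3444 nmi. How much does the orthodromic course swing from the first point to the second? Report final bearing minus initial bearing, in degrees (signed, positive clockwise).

-17.7°

Initial bearing θ₁ = atan2(sin Δλ cos φ₂, cos φ₁ sin φ₂ − sin φ₁ cos φ₂ cos Δλ) = 84.19°
Final bearing θ₂ = (initial bearing from the destination back to the start) + 180° = 66.49°
Δθ = θ₂ − θ₁ = -17.7°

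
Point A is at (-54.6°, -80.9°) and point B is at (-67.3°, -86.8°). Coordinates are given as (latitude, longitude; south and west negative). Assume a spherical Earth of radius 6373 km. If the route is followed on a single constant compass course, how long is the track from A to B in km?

Δψ = ln[tan(π/4+φ₂/2)/tan(π/4+φ₁/2)] = -0.4637;  Δφ = -0.2217 rad,  Δλ = -0.1030 rad
q = Δφ/Δψ = 0.4780
d = R·√(Δφ² + q²Δλ²) = 6373·0.22706 = 1447 km

1447 km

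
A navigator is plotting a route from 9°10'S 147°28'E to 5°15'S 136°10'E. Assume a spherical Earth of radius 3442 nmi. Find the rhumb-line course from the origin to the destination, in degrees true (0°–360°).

Meridional parts: M(φ₁)=-0.1607, M(φ₂)=-0.0918 → ΔM = +0.0689;  Δλ = -0.1972 rad
tan C = Δλ / ΔM = -2.8617 → C = 289.26°

289.3°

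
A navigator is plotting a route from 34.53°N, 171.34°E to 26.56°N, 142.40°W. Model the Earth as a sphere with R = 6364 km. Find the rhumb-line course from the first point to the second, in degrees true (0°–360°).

Δψ = ln[tan(π/4+φ₂/2)/tan(π/4+φ₁/2)] = -0.1617
Δλ = +0.8074 rad (taken the short way round)
course = atan2(Δλ, Δψ) = 101.33°

101.3°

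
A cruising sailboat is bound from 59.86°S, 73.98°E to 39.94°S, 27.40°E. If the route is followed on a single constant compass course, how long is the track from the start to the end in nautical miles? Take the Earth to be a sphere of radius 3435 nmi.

2130 nmi

Rhumb course C = atan2(Δλ, Δψ) with Δψ = ln[tan(π/4+φ₂/2)/tan(π/4+φ₁/2)] = +0.5505, Δλ = -0.8130 → C = 304.11°
d = R·|Δφ| / |cos C| = 3435·0.34767 / 0.56072 = 2130 nmi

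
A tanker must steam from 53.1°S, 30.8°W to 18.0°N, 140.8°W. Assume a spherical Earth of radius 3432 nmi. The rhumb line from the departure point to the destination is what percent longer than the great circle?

3.0%

Great circle: σ = 2.0291 rad → d_gc = Rσ = 6963.8 nmi
Rhumb: Δφ = +1.2409, Δλ = -1.9199, Δψ = +1.4172, q = Δφ/Δψ = 0.8756 → d_rh = R√(Δφ²+q²Δλ²) = 7171.1 nmi
Excess = (7171.1 − 6963.8) / 6963.8 = 207.3 / 6963.8 = 2.98% ≈ 3.0%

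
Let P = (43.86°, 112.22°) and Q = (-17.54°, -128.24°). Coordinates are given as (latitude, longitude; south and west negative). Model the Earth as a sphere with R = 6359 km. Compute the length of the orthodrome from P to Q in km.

13675 km

Haversine: a = sin²(Δφ/2)+cos φ₁ cos φ₂ sin²(Δλ/2) = 0.77389;  σ = 2·atan2(√a,√(1−a))
σ = 123.215° → d = Rσ = 6359·2.15051 = 13675 km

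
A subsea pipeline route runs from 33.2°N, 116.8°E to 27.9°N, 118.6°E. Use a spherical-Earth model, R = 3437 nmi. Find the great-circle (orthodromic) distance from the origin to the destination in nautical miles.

331 nmi

cos σ = sin φ₁ sin φ₂ + cos φ₁ cos φ₂ cos Δλ
      = sin(33.20°)sin(27.90°) + cos(33.20°)cos(27.90°)cos(1.80°) = 0.9954
σ = 5.522° → d = Rσ = 3437·0.09637 = 331 nmi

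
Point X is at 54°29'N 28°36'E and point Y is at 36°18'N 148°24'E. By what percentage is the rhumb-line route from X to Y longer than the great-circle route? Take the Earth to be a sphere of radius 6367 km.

12.5%

Great circle: σ = 1.3190 rad → d_gc = Rσ = 8397.8 km
Rhumb: Δφ = -0.3174, Δλ = +2.0909, Δψ = -0.4579, q = Δφ/Δψ = 0.6931 → d_rh = R√(Δφ²+q²Δλ²) = 9446.3 km
Excess = (9446.3 − 8397.8) / 8397.8 = 1048.5 / 8397.8 = 12.49% ≈ 12.5%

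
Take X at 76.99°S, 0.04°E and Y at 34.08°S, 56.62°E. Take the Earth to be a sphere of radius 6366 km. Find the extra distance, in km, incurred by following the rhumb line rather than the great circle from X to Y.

159 km

Great circle: cos σ = sin φ₁ sin φ₂ + cos φ₁ cos φ₂ cos Δλ,  σ = 0.8650 rad → d_gc = 5506.4 km
Rhumb line: Δψ = +1.5380, q = Δφ/Δψ = 0.4869, d_rh = R√(Δφ²+q²Δλ²) = 5665.8 km
Excess = 5665.8 − 5506.4 = 159.4 ≈ 159 km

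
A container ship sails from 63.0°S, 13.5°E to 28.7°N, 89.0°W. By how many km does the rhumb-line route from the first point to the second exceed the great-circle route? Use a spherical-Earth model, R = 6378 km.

Great circle: cos σ = sin φ₁ sin φ₂ + cos φ₁ cos φ₂ cos Δλ,  σ = 2.1107 rad → d_gc = 13462.2 km
Rhumb line: Δψ = +1.9501, q = Δφ/Δψ = 0.8207, d_rh = R√(Δφ²+q²Δλ²) = 13852.5 km
Excess = 13852.5 − 13462.2 = 390.3 ≈ 390 km

390 km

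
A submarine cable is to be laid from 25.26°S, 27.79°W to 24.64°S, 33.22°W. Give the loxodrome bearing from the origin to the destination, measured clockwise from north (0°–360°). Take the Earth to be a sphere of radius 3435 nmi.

Δψ = ln[tan(π/4+φ₂/2)/tan(π/4+φ₁/2)] = +0.0119
Δλ = -0.0948 rad (taken the short way round)
course = atan2(Δλ, Δψ) = 277.18°

277.2°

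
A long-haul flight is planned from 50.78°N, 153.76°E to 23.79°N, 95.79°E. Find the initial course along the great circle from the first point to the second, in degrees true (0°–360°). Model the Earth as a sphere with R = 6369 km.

θ = atan2( sin Δλ·cos φ₂ ,  cos φ₁ sin φ₂ − sin φ₁ cos φ₂ cos Δλ )
  = atan2(-0.7757, -0.1209) = 261.14°

261.1°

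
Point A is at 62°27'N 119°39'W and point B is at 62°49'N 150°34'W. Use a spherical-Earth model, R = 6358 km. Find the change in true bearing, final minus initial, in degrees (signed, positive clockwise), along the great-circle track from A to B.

Initial bearing θ₁ = atan2(sin Δλ cos φ₂, cos φ₁ sin φ₂ − sin φ₁ cos φ₂ cos Δλ) = 285.24°
Final bearing θ₂ = (initial bearing from the destination back to the start) + 180° = 257.64°
Δθ = θ₂ − θ₁ = -27.6°

-27.6°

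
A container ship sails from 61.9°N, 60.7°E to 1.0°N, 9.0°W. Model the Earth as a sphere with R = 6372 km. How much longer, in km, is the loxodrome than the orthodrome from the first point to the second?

Great circle: cos σ = sin φ₁ sin φ₂ + cos φ₁ cos φ₂ cos Δλ,  σ = 1.3910 rad → d_gc = 8863.8 km
Rhumb line: Δψ = -1.3678, q = Δφ/Δψ = 0.7771, d_rh = R√(Δφ²+q²Δλ²) = 9063.9 km
Excess = 9063.9 − 8863.8 = 200.1 ≈ 200 km

200 km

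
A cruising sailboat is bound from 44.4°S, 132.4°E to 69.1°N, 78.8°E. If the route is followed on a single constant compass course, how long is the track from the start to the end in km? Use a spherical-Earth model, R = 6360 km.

Rhumb course C = atan2(Δλ, Δψ) with Δψ = ln[tan(π/4+φ₂/2)/tan(π/4+φ₁/2)] = +2.5571, Δλ = -0.9355 → C = 339.91°
d = R·|Δφ| / |cos C| = 6360·1.98095 / 0.93913 = 13415 km

13415 km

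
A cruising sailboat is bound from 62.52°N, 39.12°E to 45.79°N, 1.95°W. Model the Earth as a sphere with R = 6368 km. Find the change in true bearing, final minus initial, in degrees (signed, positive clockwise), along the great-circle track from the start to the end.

At departure: θ₁ = atan2(sin Δλ cos φ₂, cos φ₁ sin φ₂ − sin φ₁ cos φ₂ cos Δλ) = 253.51°
At arrival: θ₂ = atan2(sin Δλ cos φ₁, −cos φ₂ sin φ₁ + sin φ₂ cos φ₁ cos Δλ) = 219.39°
Δθ = θ₂ − θ₁ = -34.1°

-34.1°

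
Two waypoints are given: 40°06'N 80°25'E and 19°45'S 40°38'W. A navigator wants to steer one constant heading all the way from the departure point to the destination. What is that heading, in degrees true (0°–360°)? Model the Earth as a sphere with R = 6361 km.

242.1°

Δψ = ln[tan(π/4+φ₂/2)/tan(π/4+φ₁/2)] = -1.1169
Δλ = -2.1127 rad (taken the short way round)
course = atan2(Δλ, Δψ) = 242.14°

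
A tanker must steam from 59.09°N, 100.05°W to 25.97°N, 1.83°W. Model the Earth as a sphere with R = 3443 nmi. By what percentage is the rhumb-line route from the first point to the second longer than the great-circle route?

7.1%

Great circle: σ = 1.2559 rad → d_gc = Rσ = 4324.2 nmi
Rhumb: Δφ = -0.5781, Δλ = +1.7143, Δψ = -0.8160, q = Δφ/Δψ = 0.7084 → d_rh = R√(Δφ²+q²Δλ²) = 4630.7 nmi
Excess = (4630.7 − 4324.2) / 4324.2 = 306.5 / 4324.2 = 7.09% ≈ 7.1%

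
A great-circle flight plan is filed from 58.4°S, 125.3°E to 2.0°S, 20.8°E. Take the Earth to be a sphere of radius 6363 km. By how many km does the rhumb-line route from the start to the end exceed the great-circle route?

577 km

Great circle: cos σ = sin φ₁ sin φ₂ + cos φ₁ cos φ₂ cos Δλ,  σ = 1.6724 rad → d_gc = 10641.2 km
Rhumb line: Δψ = +1.2275, q = Δφ/Δψ = 0.8019, d_rh = R√(Δφ²+q²Δλ²) = 11218.1 km
Excess = 11218.1 − 10641.2 = 576.9 ≈ 577 km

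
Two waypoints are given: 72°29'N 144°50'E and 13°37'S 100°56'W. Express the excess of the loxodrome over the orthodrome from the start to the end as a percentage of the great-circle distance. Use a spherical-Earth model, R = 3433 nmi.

Great circle: σ = 1.9226 rad → d_gc = Rσ = 6600.2 nmi
Rhumb: Δφ = -1.5027, Δλ = +1.9937, Δψ = -2.1103, q = Δφ/Δψ = 0.7121 → d_rh = R√(Δφ²+q²Δλ²) = 7097.1 nmi
Excess = (7097.1 − 6600.2) / 6600.2 = 496.9 / 6600.2 = 7.53% ≈ 7.5%

7.5%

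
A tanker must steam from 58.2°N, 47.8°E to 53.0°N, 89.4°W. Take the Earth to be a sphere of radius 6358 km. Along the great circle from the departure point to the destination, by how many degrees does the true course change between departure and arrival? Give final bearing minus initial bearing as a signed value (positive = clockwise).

-129.2°

Initial bearing θ₁ = atan2(sin Δλ cos φ₂, cos φ₁ sin φ₂ − sin φ₁ cos φ₂ cos Δλ) = 332.81°
Final bearing θ₂ = (initial bearing from the destination back to the start) + 180° = 203.58°
Δθ = θ₂ − θ₁ = -129.2°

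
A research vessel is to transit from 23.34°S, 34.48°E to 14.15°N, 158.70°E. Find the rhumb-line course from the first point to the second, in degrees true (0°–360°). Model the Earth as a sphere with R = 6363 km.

Meridional parts: M(φ₁)=-0.4191, M(φ₂)=+0.2495 → ΔM = +0.6686;  Δλ = +2.1680 rad
tan C = Δλ / ΔM = +3.2425 → C = 72.86°

72.9°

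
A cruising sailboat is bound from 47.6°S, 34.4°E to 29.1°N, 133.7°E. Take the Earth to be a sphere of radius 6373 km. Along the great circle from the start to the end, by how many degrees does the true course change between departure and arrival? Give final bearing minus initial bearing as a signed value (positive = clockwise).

-27.1°

Initial bearing θ₁ = atan2(sin Δλ cos φ₂, cos φ₁ sin φ₂ − sin φ₁ cos φ₂ cos Δλ) = 75.46°
Final bearing θ₂ = (initial bearing from the destination back to the start) + 180° = 48.33°
Δθ = θ₂ − θ₁ = -27.1°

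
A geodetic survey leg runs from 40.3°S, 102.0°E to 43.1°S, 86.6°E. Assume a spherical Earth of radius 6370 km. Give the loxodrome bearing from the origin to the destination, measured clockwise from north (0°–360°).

256.3°

Meridional parts: M(φ₁)=-0.7698, M(φ₂)=-0.8352 → ΔM = -0.0655;  Δλ = -0.2688 rad
tan C = Δλ / ΔM = +4.1055 → C = 256.31°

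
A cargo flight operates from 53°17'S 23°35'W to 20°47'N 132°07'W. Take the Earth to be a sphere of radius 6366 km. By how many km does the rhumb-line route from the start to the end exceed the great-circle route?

Great circle: cos σ = sin φ₁ sin φ₂ + cos φ₁ cos φ₂ cos Δλ,  σ = 2.0512 rad → d_gc = 13057.7 km
Rhumb line: Δψ = +1.4740, q = Δφ/Δψ = 0.8770, d_rh = R√(Δφ²+q²Δλ²) = 13400.1 km
Excess = 13400.1 − 13057.7 = 342.4 ≈ 342 km

342 km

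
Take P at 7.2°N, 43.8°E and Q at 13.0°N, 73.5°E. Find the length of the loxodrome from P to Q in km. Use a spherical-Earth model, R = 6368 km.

3312 km

Rhumb course C = atan2(Δλ, Δψ) with Δψ = ln[tan(π/4+φ₂/2)/tan(π/4+φ₁/2)] = +0.1029, Δλ = +0.5184 → C = 78.78°
d = R·|Δφ| / |cos C| = 6368·0.10123 / 0.19465 = 3312 km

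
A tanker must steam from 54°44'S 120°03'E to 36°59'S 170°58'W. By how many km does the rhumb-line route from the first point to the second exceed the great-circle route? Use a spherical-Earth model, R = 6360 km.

187 km

Great circle: cos σ = sin φ₁ sin φ₂ + cos φ₁ cos φ₂ cos Δλ,  σ = 0.8545 rad → d_gc = 5434.7 km
Rhumb line: Δψ = +0.4505, q = Δφ/Δψ = 0.6876, d_rh = R√(Δφ²+q²Δλ²) = 5622.0 km
Excess = 5622.0 − 5434.7 = 187.3 ≈ 187 km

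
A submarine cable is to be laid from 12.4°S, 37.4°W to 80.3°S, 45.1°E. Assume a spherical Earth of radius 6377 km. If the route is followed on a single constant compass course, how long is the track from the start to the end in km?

8974 km

Δψ = ln[tan(π/4+φ₂/2)/tan(π/4+φ₁/2)] = -2.2487;  Δφ = -1.1851 rad,  Δλ = +1.4399 rad
q = Δφ/Δψ = 0.5270
d = R·√(Δφ² + q²Δλ²) = 6377·1.40721 = 8974 km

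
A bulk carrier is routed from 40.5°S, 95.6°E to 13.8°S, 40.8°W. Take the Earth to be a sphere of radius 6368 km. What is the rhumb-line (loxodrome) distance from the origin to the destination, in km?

13628 km

Rhumb course C = atan2(Δλ, Δψ) with Δψ = ln[tan(π/4+φ₂/2)/tan(π/4+φ₁/2)] = +0.5311, Δλ = -2.3806 → C = 282.58°
d = R·|Δφ| / |cos C| = 6368·0.46600 / 0.21775 = 13628 km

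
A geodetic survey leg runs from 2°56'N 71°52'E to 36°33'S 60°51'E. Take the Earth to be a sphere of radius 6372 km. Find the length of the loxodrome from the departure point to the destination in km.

4538 km

Rhumb course C = atan2(Δλ, Δψ) with Δψ = ln[tan(π/4+φ₂/2)/tan(π/4+φ₁/2)] = -0.7374, Δλ = -0.1923 → C = 194.61°
d = R·|Δφ| / |cos C| = 6372·0.68911 / 0.96765 = 4538 km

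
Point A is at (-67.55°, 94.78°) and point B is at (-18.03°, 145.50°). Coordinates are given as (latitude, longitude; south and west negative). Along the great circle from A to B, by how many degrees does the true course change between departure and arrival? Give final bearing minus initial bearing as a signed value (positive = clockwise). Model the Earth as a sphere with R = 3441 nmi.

-39.0°

At departure: θ₁ = atan2(sin Δλ cos φ₂, cos φ₁ sin φ₂ − sin φ₁ cos φ₂ cos Δλ) = 59.23°
At arrival: θ₂ = atan2(sin Δλ cos φ₁, −cos φ₂ sin φ₁ + sin φ₂ cos φ₁ cos Δλ) = 20.19°
Δθ = θ₂ − θ₁ = -39.0°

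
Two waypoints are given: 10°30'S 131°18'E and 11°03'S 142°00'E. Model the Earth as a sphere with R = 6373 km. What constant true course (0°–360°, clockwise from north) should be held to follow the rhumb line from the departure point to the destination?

Meridional parts: M(φ₁)=-0.1843, M(φ₂)=-0.1941 → ΔM = -0.0098;  Δλ = +0.1868 rad
tan C = Δλ / ΔM = -19.1115 → C = 93.00°

93.0°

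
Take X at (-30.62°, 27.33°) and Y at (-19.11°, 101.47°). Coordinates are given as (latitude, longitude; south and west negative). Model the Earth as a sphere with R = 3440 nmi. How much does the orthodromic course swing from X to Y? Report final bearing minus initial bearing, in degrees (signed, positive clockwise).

At departure: θ₁ = atan2(sin Δλ cos φ₂, cos φ₁ sin φ₂ − sin φ₁ cos φ₂ cos Δλ) = 99.38°
At arrival: θ₂ = atan2(sin Δλ cos φ₁, −cos φ₂ sin φ₁ + sin φ₂ cos φ₁ cos Δλ) = 63.97°
Δθ = θ₂ − θ₁ = -35.4°

-35.4°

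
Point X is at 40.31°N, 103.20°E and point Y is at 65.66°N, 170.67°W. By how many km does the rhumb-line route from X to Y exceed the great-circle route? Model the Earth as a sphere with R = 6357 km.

397 km

Great circle: cos σ = sin φ₁ sin φ₂ + cos φ₁ cos φ₂ cos Δλ,  σ = 0.9139 rad → d_gc = 5809.89 km
Rhumb line: Δψ = +0.7641, q = Δφ/Δψ = 0.5791, d_rh = R√(Δφ²+q²Δλ²) = 6207.38 km
Excess = 6207.38 − 5809.89 = 397.49 ≈ 397 km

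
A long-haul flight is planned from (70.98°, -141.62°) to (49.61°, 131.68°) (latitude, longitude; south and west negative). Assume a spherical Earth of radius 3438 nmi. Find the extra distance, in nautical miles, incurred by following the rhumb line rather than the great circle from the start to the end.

205 nmi

Great circle: cos σ = sin φ₁ sin φ₂ + cos φ₁ cos φ₂ cos Δλ,  σ = 0.7492 rad → d_gc = 2575.8 nmi
Rhumb line: Δψ = -0.7865, q = Δφ/Δψ = 0.4742, d_rh = R√(Δφ²+q²Δλ²) = 2780.4 nmi
Excess = 2780.4 − 2575.8 = 204.6 ≈ 205 nmi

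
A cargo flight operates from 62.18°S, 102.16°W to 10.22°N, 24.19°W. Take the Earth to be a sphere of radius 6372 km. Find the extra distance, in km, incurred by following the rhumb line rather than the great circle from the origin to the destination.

242 km

Great circle: cos σ = sin φ₁ sin φ₂ + cos φ₁ cos φ₂ cos Δλ,  σ = 1.6320 rad → d_gc = 10399.3 km
Rhumb line: Δψ = +1.5750, q = Δφ/Δψ = 0.8023, d_rh = R√(Δφ²+q²Δλ²) = 10640.9 km
Excess = 10640.9 − 10399.3 = 241.6 ≈ 242 km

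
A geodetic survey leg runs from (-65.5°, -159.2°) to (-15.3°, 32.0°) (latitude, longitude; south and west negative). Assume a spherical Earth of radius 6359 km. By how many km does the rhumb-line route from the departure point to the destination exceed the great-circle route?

Great circle: cos σ = sin φ₁ sin φ₂ + cos φ₁ cos φ₂ cos Δλ,  σ = 1.7237 rad → d_gc = 10960.7 km
Rhumb line: Δψ = +1.2570, q = Δφ/Δψ = 0.6970, d_rh = R√(Δφ²+q²Δλ²) = 14196.8 km
Excess = 14196.8 − 10960.7 = 3236.1 ≈ 3236 km

3236 km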